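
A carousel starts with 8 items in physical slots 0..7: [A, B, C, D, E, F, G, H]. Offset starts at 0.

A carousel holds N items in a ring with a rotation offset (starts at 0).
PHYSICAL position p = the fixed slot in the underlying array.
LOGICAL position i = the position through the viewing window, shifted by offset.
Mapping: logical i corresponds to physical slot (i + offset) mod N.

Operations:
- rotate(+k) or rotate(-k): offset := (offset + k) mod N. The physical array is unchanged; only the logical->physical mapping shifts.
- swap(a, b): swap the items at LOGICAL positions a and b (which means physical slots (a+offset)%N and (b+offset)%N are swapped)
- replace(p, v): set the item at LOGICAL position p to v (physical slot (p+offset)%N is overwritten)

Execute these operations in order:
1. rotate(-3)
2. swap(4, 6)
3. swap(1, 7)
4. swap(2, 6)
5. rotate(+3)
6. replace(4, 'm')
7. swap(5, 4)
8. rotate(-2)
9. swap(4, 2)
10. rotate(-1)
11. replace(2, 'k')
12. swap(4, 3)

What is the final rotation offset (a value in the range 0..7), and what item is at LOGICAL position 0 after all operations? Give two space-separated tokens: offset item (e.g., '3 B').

Answer: 5 m

Derivation:
After op 1 (rotate(-3)): offset=5, physical=[A,B,C,D,E,F,G,H], logical=[F,G,H,A,B,C,D,E]
After op 2 (swap(4, 6)): offset=5, physical=[A,D,C,B,E,F,G,H], logical=[F,G,H,A,D,C,B,E]
After op 3 (swap(1, 7)): offset=5, physical=[A,D,C,B,G,F,E,H], logical=[F,E,H,A,D,C,B,G]
After op 4 (swap(2, 6)): offset=5, physical=[A,D,C,H,G,F,E,B], logical=[F,E,B,A,D,C,H,G]
After op 5 (rotate(+3)): offset=0, physical=[A,D,C,H,G,F,E,B], logical=[A,D,C,H,G,F,E,B]
After op 6 (replace(4, 'm')): offset=0, physical=[A,D,C,H,m,F,E,B], logical=[A,D,C,H,m,F,E,B]
After op 7 (swap(5, 4)): offset=0, physical=[A,D,C,H,F,m,E,B], logical=[A,D,C,H,F,m,E,B]
After op 8 (rotate(-2)): offset=6, physical=[A,D,C,H,F,m,E,B], logical=[E,B,A,D,C,H,F,m]
After op 9 (swap(4, 2)): offset=6, physical=[C,D,A,H,F,m,E,B], logical=[E,B,C,D,A,H,F,m]
After op 10 (rotate(-1)): offset=5, physical=[C,D,A,H,F,m,E,B], logical=[m,E,B,C,D,A,H,F]
After op 11 (replace(2, 'k')): offset=5, physical=[C,D,A,H,F,m,E,k], logical=[m,E,k,C,D,A,H,F]
After op 12 (swap(4, 3)): offset=5, physical=[D,C,A,H,F,m,E,k], logical=[m,E,k,D,C,A,H,F]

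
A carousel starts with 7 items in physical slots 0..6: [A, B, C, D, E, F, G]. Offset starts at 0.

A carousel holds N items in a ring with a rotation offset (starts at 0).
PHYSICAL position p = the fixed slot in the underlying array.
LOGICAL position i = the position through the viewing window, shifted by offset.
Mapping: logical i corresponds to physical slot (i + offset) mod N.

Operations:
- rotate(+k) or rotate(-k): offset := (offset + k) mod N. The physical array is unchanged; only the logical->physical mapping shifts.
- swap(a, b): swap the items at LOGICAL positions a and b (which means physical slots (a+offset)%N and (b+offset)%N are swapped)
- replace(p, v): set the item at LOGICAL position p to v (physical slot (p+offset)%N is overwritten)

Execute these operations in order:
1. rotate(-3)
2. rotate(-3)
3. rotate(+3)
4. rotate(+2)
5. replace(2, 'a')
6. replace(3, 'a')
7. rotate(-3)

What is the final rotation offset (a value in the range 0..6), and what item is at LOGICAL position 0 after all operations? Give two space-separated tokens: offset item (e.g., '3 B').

Answer: 3 D

Derivation:
After op 1 (rotate(-3)): offset=4, physical=[A,B,C,D,E,F,G], logical=[E,F,G,A,B,C,D]
After op 2 (rotate(-3)): offset=1, physical=[A,B,C,D,E,F,G], logical=[B,C,D,E,F,G,A]
After op 3 (rotate(+3)): offset=4, physical=[A,B,C,D,E,F,G], logical=[E,F,G,A,B,C,D]
After op 4 (rotate(+2)): offset=6, physical=[A,B,C,D,E,F,G], logical=[G,A,B,C,D,E,F]
After op 5 (replace(2, 'a')): offset=6, physical=[A,a,C,D,E,F,G], logical=[G,A,a,C,D,E,F]
After op 6 (replace(3, 'a')): offset=6, physical=[A,a,a,D,E,F,G], logical=[G,A,a,a,D,E,F]
After op 7 (rotate(-3)): offset=3, physical=[A,a,a,D,E,F,G], logical=[D,E,F,G,A,a,a]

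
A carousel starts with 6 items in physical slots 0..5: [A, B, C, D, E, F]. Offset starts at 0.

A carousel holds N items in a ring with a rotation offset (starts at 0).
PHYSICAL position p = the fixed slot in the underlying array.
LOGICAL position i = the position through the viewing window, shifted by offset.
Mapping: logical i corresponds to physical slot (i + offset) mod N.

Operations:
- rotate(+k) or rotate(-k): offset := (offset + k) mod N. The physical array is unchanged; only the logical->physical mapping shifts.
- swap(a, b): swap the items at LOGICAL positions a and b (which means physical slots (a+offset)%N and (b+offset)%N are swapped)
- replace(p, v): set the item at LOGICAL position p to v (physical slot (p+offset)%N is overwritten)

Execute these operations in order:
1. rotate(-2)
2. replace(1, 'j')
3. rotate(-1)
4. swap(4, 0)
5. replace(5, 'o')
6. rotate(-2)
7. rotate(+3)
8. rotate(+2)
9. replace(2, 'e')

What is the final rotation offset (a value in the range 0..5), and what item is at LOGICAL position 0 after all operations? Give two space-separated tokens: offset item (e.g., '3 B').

Answer: 0 A

Derivation:
After op 1 (rotate(-2)): offset=4, physical=[A,B,C,D,E,F], logical=[E,F,A,B,C,D]
After op 2 (replace(1, 'j')): offset=4, physical=[A,B,C,D,E,j], logical=[E,j,A,B,C,D]
After op 3 (rotate(-1)): offset=3, physical=[A,B,C,D,E,j], logical=[D,E,j,A,B,C]
After op 4 (swap(4, 0)): offset=3, physical=[A,D,C,B,E,j], logical=[B,E,j,A,D,C]
After op 5 (replace(5, 'o')): offset=3, physical=[A,D,o,B,E,j], logical=[B,E,j,A,D,o]
After op 6 (rotate(-2)): offset=1, physical=[A,D,o,B,E,j], logical=[D,o,B,E,j,A]
After op 7 (rotate(+3)): offset=4, physical=[A,D,o,B,E,j], logical=[E,j,A,D,o,B]
After op 8 (rotate(+2)): offset=0, physical=[A,D,o,B,E,j], logical=[A,D,o,B,E,j]
After op 9 (replace(2, 'e')): offset=0, physical=[A,D,e,B,E,j], logical=[A,D,e,B,E,j]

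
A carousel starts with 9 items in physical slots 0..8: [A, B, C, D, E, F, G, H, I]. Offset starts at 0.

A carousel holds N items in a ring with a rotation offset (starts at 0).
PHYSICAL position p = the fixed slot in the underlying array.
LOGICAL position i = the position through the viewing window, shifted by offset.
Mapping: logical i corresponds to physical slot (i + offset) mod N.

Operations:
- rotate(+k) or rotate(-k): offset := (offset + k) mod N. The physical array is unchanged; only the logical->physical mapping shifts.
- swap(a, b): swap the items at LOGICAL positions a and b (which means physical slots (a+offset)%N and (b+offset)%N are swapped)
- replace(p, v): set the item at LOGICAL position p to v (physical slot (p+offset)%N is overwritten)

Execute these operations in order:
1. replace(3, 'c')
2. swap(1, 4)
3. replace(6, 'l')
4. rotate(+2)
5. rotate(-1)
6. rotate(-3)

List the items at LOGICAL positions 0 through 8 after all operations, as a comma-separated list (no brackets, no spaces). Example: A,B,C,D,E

After op 1 (replace(3, 'c')): offset=0, physical=[A,B,C,c,E,F,G,H,I], logical=[A,B,C,c,E,F,G,H,I]
After op 2 (swap(1, 4)): offset=0, physical=[A,E,C,c,B,F,G,H,I], logical=[A,E,C,c,B,F,G,H,I]
After op 3 (replace(6, 'l')): offset=0, physical=[A,E,C,c,B,F,l,H,I], logical=[A,E,C,c,B,F,l,H,I]
After op 4 (rotate(+2)): offset=2, physical=[A,E,C,c,B,F,l,H,I], logical=[C,c,B,F,l,H,I,A,E]
After op 5 (rotate(-1)): offset=1, physical=[A,E,C,c,B,F,l,H,I], logical=[E,C,c,B,F,l,H,I,A]
After op 6 (rotate(-3)): offset=7, physical=[A,E,C,c,B,F,l,H,I], logical=[H,I,A,E,C,c,B,F,l]

Answer: H,I,A,E,C,c,B,F,l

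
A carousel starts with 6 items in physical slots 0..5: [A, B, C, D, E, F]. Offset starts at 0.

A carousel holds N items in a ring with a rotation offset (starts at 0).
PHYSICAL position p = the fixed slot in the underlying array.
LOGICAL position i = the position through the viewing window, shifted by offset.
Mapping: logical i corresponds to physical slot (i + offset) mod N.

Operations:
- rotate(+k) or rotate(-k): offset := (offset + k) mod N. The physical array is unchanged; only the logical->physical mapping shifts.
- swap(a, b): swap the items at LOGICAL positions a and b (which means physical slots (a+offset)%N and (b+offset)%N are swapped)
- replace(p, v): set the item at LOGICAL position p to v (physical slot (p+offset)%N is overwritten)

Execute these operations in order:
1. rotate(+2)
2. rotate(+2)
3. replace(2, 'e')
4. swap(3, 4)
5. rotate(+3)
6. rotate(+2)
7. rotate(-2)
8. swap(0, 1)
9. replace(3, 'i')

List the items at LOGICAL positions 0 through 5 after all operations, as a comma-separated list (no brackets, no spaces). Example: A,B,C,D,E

After op 1 (rotate(+2)): offset=2, physical=[A,B,C,D,E,F], logical=[C,D,E,F,A,B]
After op 2 (rotate(+2)): offset=4, physical=[A,B,C,D,E,F], logical=[E,F,A,B,C,D]
After op 3 (replace(2, 'e')): offset=4, physical=[e,B,C,D,E,F], logical=[E,F,e,B,C,D]
After op 4 (swap(3, 4)): offset=4, physical=[e,C,B,D,E,F], logical=[E,F,e,C,B,D]
After op 5 (rotate(+3)): offset=1, physical=[e,C,B,D,E,F], logical=[C,B,D,E,F,e]
After op 6 (rotate(+2)): offset=3, physical=[e,C,B,D,E,F], logical=[D,E,F,e,C,B]
After op 7 (rotate(-2)): offset=1, physical=[e,C,B,D,E,F], logical=[C,B,D,E,F,e]
After op 8 (swap(0, 1)): offset=1, physical=[e,B,C,D,E,F], logical=[B,C,D,E,F,e]
After op 9 (replace(3, 'i')): offset=1, physical=[e,B,C,D,i,F], logical=[B,C,D,i,F,e]

Answer: B,C,D,i,F,e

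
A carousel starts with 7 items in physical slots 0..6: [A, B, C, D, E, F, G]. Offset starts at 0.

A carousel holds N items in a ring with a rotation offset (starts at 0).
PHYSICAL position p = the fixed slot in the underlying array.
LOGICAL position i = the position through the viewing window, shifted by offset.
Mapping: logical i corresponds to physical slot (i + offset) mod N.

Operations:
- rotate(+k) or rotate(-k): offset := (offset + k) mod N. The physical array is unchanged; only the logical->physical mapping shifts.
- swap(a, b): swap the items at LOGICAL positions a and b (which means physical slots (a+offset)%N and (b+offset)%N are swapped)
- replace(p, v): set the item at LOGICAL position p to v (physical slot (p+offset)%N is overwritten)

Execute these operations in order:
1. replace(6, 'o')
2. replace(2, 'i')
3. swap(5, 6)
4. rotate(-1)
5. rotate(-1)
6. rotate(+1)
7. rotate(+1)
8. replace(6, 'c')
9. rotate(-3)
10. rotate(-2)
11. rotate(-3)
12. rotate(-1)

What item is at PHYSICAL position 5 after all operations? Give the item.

Answer: o

Derivation:
After op 1 (replace(6, 'o')): offset=0, physical=[A,B,C,D,E,F,o], logical=[A,B,C,D,E,F,o]
After op 2 (replace(2, 'i')): offset=0, physical=[A,B,i,D,E,F,o], logical=[A,B,i,D,E,F,o]
After op 3 (swap(5, 6)): offset=0, physical=[A,B,i,D,E,o,F], logical=[A,B,i,D,E,o,F]
After op 4 (rotate(-1)): offset=6, physical=[A,B,i,D,E,o,F], logical=[F,A,B,i,D,E,o]
After op 5 (rotate(-1)): offset=5, physical=[A,B,i,D,E,o,F], logical=[o,F,A,B,i,D,E]
After op 6 (rotate(+1)): offset=6, physical=[A,B,i,D,E,o,F], logical=[F,A,B,i,D,E,o]
After op 7 (rotate(+1)): offset=0, physical=[A,B,i,D,E,o,F], logical=[A,B,i,D,E,o,F]
After op 8 (replace(6, 'c')): offset=0, physical=[A,B,i,D,E,o,c], logical=[A,B,i,D,E,o,c]
After op 9 (rotate(-3)): offset=4, physical=[A,B,i,D,E,o,c], logical=[E,o,c,A,B,i,D]
After op 10 (rotate(-2)): offset=2, physical=[A,B,i,D,E,o,c], logical=[i,D,E,o,c,A,B]
After op 11 (rotate(-3)): offset=6, physical=[A,B,i,D,E,o,c], logical=[c,A,B,i,D,E,o]
After op 12 (rotate(-1)): offset=5, physical=[A,B,i,D,E,o,c], logical=[o,c,A,B,i,D,E]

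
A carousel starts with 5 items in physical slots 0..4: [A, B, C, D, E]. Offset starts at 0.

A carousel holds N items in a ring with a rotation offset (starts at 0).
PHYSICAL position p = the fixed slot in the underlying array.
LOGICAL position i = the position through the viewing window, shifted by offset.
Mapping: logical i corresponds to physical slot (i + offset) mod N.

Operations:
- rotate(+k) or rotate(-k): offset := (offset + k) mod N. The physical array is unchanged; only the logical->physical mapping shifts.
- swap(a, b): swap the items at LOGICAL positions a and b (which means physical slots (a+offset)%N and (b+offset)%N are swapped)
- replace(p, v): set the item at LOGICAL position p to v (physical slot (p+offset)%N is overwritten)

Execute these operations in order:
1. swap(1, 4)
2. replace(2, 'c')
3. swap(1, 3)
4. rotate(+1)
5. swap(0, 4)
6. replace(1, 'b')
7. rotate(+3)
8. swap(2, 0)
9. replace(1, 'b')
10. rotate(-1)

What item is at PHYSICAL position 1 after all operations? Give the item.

Answer: B

Derivation:
After op 1 (swap(1, 4)): offset=0, physical=[A,E,C,D,B], logical=[A,E,C,D,B]
After op 2 (replace(2, 'c')): offset=0, physical=[A,E,c,D,B], logical=[A,E,c,D,B]
After op 3 (swap(1, 3)): offset=0, physical=[A,D,c,E,B], logical=[A,D,c,E,B]
After op 4 (rotate(+1)): offset=1, physical=[A,D,c,E,B], logical=[D,c,E,B,A]
After op 5 (swap(0, 4)): offset=1, physical=[D,A,c,E,B], logical=[A,c,E,B,D]
After op 6 (replace(1, 'b')): offset=1, physical=[D,A,b,E,B], logical=[A,b,E,B,D]
After op 7 (rotate(+3)): offset=4, physical=[D,A,b,E,B], logical=[B,D,A,b,E]
After op 8 (swap(2, 0)): offset=4, physical=[D,B,b,E,A], logical=[A,D,B,b,E]
After op 9 (replace(1, 'b')): offset=4, physical=[b,B,b,E,A], logical=[A,b,B,b,E]
After op 10 (rotate(-1)): offset=3, physical=[b,B,b,E,A], logical=[E,A,b,B,b]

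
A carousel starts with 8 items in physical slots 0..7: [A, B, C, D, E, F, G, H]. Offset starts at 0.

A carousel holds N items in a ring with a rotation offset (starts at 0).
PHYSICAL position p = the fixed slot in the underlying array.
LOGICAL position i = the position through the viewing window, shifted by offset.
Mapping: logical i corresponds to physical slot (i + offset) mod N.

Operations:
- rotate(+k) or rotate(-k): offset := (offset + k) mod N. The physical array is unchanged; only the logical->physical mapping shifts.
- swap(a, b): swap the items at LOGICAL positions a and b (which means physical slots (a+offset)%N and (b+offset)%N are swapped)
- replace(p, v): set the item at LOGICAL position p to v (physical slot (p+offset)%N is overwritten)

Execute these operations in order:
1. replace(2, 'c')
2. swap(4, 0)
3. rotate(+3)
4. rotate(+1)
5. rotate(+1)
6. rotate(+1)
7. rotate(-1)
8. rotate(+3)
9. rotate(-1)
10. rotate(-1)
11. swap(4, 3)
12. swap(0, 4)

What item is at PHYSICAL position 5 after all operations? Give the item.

Answer: F

Derivation:
After op 1 (replace(2, 'c')): offset=0, physical=[A,B,c,D,E,F,G,H], logical=[A,B,c,D,E,F,G,H]
After op 2 (swap(4, 0)): offset=0, physical=[E,B,c,D,A,F,G,H], logical=[E,B,c,D,A,F,G,H]
After op 3 (rotate(+3)): offset=3, physical=[E,B,c,D,A,F,G,H], logical=[D,A,F,G,H,E,B,c]
After op 4 (rotate(+1)): offset=4, physical=[E,B,c,D,A,F,G,H], logical=[A,F,G,H,E,B,c,D]
After op 5 (rotate(+1)): offset=5, physical=[E,B,c,D,A,F,G,H], logical=[F,G,H,E,B,c,D,A]
After op 6 (rotate(+1)): offset=6, physical=[E,B,c,D,A,F,G,H], logical=[G,H,E,B,c,D,A,F]
After op 7 (rotate(-1)): offset=5, physical=[E,B,c,D,A,F,G,H], logical=[F,G,H,E,B,c,D,A]
After op 8 (rotate(+3)): offset=0, physical=[E,B,c,D,A,F,G,H], logical=[E,B,c,D,A,F,G,H]
After op 9 (rotate(-1)): offset=7, physical=[E,B,c,D,A,F,G,H], logical=[H,E,B,c,D,A,F,G]
After op 10 (rotate(-1)): offset=6, physical=[E,B,c,D,A,F,G,H], logical=[G,H,E,B,c,D,A,F]
After op 11 (swap(4, 3)): offset=6, physical=[E,c,B,D,A,F,G,H], logical=[G,H,E,c,B,D,A,F]
After op 12 (swap(0, 4)): offset=6, physical=[E,c,G,D,A,F,B,H], logical=[B,H,E,c,G,D,A,F]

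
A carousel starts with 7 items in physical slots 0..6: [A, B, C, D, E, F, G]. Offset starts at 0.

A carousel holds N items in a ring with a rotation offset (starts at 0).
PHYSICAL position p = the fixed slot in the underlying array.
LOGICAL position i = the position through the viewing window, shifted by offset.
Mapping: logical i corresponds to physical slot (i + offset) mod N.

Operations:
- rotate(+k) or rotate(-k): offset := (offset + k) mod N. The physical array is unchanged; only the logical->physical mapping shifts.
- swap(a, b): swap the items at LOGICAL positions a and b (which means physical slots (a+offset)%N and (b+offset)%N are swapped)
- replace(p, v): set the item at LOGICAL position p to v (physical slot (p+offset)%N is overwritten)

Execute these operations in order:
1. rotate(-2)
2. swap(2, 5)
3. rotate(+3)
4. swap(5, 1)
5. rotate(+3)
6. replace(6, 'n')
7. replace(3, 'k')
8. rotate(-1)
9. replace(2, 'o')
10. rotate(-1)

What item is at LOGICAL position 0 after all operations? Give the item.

Answer: G

Derivation:
After op 1 (rotate(-2)): offset=5, physical=[A,B,C,D,E,F,G], logical=[F,G,A,B,C,D,E]
After op 2 (swap(2, 5)): offset=5, physical=[D,B,C,A,E,F,G], logical=[F,G,D,B,C,A,E]
After op 3 (rotate(+3)): offset=1, physical=[D,B,C,A,E,F,G], logical=[B,C,A,E,F,G,D]
After op 4 (swap(5, 1)): offset=1, physical=[D,B,G,A,E,F,C], logical=[B,G,A,E,F,C,D]
After op 5 (rotate(+3)): offset=4, physical=[D,B,G,A,E,F,C], logical=[E,F,C,D,B,G,A]
After op 6 (replace(6, 'n')): offset=4, physical=[D,B,G,n,E,F,C], logical=[E,F,C,D,B,G,n]
After op 7 (replace(3, 'k')): offset=4, physical=[k,B,G,n,E,F,C], logical=[E,F,C,k,B,G,n]
After op 8 (rotate(-1)): offset=3, physical=[k,B,G,n,E,F,C], logical=[n,E,F,C,k,B,G]
After op 9 (replace(2, 'o')): offset=3, physical=[k,B,G,n,E,o,C], logical=[n,E,o,C,k,B,G]
After op 10 (rotate(-1)): offset=2, physical=[k,B,G,n,E,o,C], logical=[G,n,E,o,C,k,B]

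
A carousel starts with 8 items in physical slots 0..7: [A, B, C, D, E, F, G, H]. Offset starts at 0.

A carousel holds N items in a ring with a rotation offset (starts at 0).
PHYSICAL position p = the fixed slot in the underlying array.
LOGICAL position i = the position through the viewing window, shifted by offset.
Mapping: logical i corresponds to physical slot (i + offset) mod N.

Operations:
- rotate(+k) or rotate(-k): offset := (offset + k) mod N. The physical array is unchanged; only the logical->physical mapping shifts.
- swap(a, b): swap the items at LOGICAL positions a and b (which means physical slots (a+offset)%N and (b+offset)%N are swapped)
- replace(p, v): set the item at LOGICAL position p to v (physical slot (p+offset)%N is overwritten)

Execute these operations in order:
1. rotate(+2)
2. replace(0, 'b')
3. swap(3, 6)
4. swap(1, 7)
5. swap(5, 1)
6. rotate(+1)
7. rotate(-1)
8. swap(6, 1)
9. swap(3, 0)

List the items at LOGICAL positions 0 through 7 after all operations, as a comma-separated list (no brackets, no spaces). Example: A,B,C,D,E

Answer: A,F,E,b,G,B,H,D

Derivation:
After op 1 (rotate(+2)): offset=2, physical=[A,B,C,D,E,F,G,H], logical=[C,D,E,F,G,H,A,B]
After op 2 (replace(0, 'b')): offset=2, physical=[A,B,b,D,E,F,G,H], logical=[b,D,E,F,G,H,A,B]
After op 3 (swap(3, 6)): offset=2, physical=[F,B,b,D,E,A,G,H], logical=[b,D,E,A,G,H,F,B]
After op 4 (swap(1, 7)): offset=2, physical=[F,D,b,B,E,A,G,H], logical=[b,B,E,A,G,H,F,D]
After op 5 (swap(5, 1)): offset=2, physical=[F,D,b,H,E,A,G,B], logical=[b,H,E,A,G,B,F,D]
After op 6 (rotate(+1)): offset=3, physical=[F,D,b,H,E,A,G,B], logical=[H,E,A,G,B,F,D,b]
After op 7 (rotate(-1)): offset=2, physical=[F,D,b,H,E,A,G,B], logical=[b,H,E,A,G,B,F,D]
After op 8 (swap(6, 1)): offset=2, physical=[H,D,b,F,E,A,G,B], logical=[b,F,E,A,G,B,H,D]
After op 9 (swap(3, 0)): offset=2, physical=[H,D,A,F,E,b,G,B], logical=[A,F,E,b,G,B,H,D]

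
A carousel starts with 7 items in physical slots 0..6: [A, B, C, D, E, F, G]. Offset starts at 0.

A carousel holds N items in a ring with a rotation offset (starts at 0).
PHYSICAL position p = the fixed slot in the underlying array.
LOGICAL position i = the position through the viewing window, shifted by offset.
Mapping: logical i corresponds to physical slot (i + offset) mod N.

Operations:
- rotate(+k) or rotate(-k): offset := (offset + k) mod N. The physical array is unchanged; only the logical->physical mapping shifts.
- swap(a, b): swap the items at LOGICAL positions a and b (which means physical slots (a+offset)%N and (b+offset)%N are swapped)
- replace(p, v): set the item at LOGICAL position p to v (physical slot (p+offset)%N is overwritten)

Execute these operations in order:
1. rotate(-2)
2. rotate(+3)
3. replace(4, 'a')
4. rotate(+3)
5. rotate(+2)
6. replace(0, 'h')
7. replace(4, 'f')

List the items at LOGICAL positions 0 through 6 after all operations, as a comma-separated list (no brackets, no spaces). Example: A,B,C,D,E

Answer: h,A,B,C,f,E,a

Derivation:
After op 1 (rotate(-2)): offset=5, physical=[A,B,C,D,E,F,G], logical=[F,G,A,B,C,D,E]
After op 2 (rotate(+3)): offset=1, physical=[A,B,C,D,E,F,G], logical=[B,C,D,E,F,G,A]
After op 3 (replace(4, 'a')): offset=1, physical=[A,B,C,D,E,a,G], logical=[B,C,D,E,a,G,A]
After op 4 (rotate(+3)): offset=4, physical=[A,B,C,D,E,a,G], logical=[E,a,G,A,B,C,D]
After op 5 (rotate(+2)): offset=6, physical=[A,B,C,D,E,a,G], logical=[G,A,B,C,D,E,a]
After op 6 (replace(0, 'h')): offset=6, physical=[A,B,C,D,E,a,h], logical=[h,A,B,C,D,E,a]
After op 7 (replace(4, 'f')): offset=6, physical=[A,B,C,f,E,a,h], logical=[h,A,B,C,f,E,a]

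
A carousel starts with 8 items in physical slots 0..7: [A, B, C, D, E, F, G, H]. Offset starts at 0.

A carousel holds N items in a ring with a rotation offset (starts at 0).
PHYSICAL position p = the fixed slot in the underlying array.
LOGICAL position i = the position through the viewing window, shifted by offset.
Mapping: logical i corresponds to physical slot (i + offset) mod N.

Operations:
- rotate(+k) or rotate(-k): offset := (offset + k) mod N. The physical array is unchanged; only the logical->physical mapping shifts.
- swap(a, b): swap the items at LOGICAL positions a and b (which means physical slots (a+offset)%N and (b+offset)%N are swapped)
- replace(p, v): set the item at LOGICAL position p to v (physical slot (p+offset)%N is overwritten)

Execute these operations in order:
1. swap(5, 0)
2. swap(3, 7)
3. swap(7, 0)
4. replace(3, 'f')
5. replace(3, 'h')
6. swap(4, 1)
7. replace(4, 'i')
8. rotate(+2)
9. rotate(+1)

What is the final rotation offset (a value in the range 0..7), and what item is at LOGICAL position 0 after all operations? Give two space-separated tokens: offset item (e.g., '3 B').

After op 1 (swap(5, 0)): offset=0, physical=[F,B,C,D,E,A,G,H], logical=[F,B,C,D,E,A,G,H]
After op 2 (swap(3, 7)): offset=0, physical=[F,B,C,H,E,A,G,D], logical=[F,B,C,H,E,A,G,D]
After op 3 (swap(7, 0)): offset=0, physical=[D,B,C,H,E,A,G,F], logical=[D,B,C,H,E,A,G,F]
After op 4 (replace(3, 'f')): offset=0, physical=[D,B,C,f,E,A,G,F], logical=[D,B,C,f,E,A,G,F]
After op 5 (replace(3, 'h')): offset=0, physical=[D,B,C,h,E,A,G,F], logical=[D,B,C,h,E,A,G,F]
After op 6 (swap(4, 1)): offset=0, physical=[D,E,C,h,B,A,G,F], logical=[D,E,C,h,B,A,G,F]
After op 7 (replace(4, 'i')): offset=0, physical=[D,E,C,h,i,A,G,F], logical=[D,E,C,h,i,A,G,F]
After op 8 (rotate(+2)): offset=2, physical=[D,E,C,h,i,A,G,F], logical=[C,h,i,A,G,F,D,E]
After op 9 (rotate(+1)): offset=3, physical=[D,E,C,h,i,A,G,F], logical=[h,i,A,G,F,D,E,C]

Answer: 3 h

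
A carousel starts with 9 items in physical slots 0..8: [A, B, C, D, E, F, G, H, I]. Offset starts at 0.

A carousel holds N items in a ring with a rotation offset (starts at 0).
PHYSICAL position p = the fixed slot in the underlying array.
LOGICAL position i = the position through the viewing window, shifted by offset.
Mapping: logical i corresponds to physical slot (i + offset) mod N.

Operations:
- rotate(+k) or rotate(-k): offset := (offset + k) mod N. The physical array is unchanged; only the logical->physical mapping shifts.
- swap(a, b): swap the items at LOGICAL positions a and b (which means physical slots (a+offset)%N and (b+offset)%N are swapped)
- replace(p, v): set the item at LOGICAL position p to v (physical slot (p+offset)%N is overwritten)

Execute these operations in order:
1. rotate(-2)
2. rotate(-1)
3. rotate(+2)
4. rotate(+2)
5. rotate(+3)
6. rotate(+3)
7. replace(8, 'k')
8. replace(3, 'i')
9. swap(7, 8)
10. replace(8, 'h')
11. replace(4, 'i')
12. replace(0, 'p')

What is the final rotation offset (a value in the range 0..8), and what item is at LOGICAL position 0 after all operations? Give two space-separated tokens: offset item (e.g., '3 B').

Answer: 7 p

Derivation:
After op 1 (rotate(-2)): offset=7, physical=[A,B,C,D,E,F,G,H,I], logical=[H,I,A,B,C,D,E,F,G]
After op 2 (rotate(-1)): offset=6, physical=[A,B,C,D,E,F,G,H,I], logical=[G,H,I,A,B,C,D,E,F]
After op 3 (rotate(+2)): offset=8, physical=[A,B,C,D,E,F,G,H,I], logical=[I,A,B,C,D,E,F,G,H]
After op 4 (rotate(+2)): offset=1, physical=[A,B,C,D,E,F,G,H,I], logical=[B,C,D,E,F,G,H,I,A]
After op 5 (rotate(+3)): offset=4, physical=[A,B,C,D,E,F,G,H,I], logical=[E,F,G,H,I,A,B,C,D]
After op 6 (rotate(+3)): offset=7, physical=[A,B,C,D,E,F,G,H,I], logical=[H,I,A,B,C,D,E,F,G]
After op 7 (replace(8, 'k')): offset=7, physical=[A,B,C,D,E,F,k,H,I], logical=[H,I,A,B,C,D,E,F,k]
After op 8 (replace(3, 'i')): offset=7, physical=[A,i,C,D,E,F,k,H,I], logical=[H,I,A,i,C,D,E,F,k]
After op 9 (swap(7, 8)): offset=7, physical=[A,i,C,D,E,k,F,H,I], logical=[H,I,A,i,C,D,E,k,F]
After op 10 (replace(8, 'h')): offset=7, physical=[A,i,C,D,E,k,h,H,I], logical=[H,I,A,i,C,D,E,k,h]
After op 11 (replace(4, 'i')): offset=7, physical=[A,i,i,D,E,k,h,H,I], logical=[H,I,A,i,i,D,E,k,h]
After op 12 (replace(0, 'p')): offset=7, physical=[A,i,i,D,E,k,h,p,I], logical=[p,I,A,i,i,D,E,k,h]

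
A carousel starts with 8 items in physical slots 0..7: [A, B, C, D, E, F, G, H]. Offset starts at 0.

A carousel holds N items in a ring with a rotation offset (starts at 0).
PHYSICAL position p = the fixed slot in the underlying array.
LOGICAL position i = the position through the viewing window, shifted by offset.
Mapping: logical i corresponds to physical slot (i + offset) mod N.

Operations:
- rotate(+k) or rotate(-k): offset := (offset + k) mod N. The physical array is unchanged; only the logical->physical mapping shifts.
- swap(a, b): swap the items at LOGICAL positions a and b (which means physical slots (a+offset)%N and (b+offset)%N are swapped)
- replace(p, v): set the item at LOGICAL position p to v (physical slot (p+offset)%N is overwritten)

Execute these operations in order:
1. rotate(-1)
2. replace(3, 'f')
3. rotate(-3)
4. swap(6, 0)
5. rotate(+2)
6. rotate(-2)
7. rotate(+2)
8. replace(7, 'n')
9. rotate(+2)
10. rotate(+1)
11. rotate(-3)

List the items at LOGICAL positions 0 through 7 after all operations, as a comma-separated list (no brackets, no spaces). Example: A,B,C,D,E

Answer: G,H,A,B,E,D,f,n

Derivation:
After op 1 (rotate(-1)): offset=7, physical=[A,B,C,D,E,F,G,H], logical=[H,A,B,C,D,E,F,G]
After op 2 (replace(3, 'f')): offset=7, physical=[A,B,f,D,E,F,G,H], logical=[H,A,B,f,D,E,F,G]
After op 3 (rotate(-3)): offset=4, physical=[A,B,f,D,E,F,G,H], logical=[E,F,G,H,A,B,f,D]
After op 4 (swap(6, 0)): offset=4, physical=[A,B,E,D,f,F,G,H], logical=[f,F,G,H,A,B,E,D]
After op 5 (rotate(+2)): offset=6, physical=[A,B,E,D,f,F,G,H], logical=[G,H,A,B,E,D,f,F]
After op 6 (rotate(-2)): offset=4, physical=[A,B,E,D,f,F,G,H], logical=[f,F,G,H,A,B,E,D]
After op 7 (rotate(+2)): offset=6, physical=[A,B,E,D,f,F,G,H], logical=[G,H,A,B,E,D,f,F]
After op 8 (replace(7, 'n')): offset=6, physical=[A,B,E,D,f,n,G,H], logical=[G,H,A,B,E,D,f,n]
After op 9 (rotate(+2)): offset=0, physical=[A,B,E,D,f,n,G,H], logical=[A,B,E,D,f,n,G,H]
After op 10 (rotate(+1)): offset=1, physical=[A,B,E,D,f,n,G,H], logical=[B,E,D,f,n,G,H,A]
After op 11 (rotate(-3)): offset=6, physical=[A,B,E,D,f,n,G,H], logical=[G,H,A,B,E,D,f,n]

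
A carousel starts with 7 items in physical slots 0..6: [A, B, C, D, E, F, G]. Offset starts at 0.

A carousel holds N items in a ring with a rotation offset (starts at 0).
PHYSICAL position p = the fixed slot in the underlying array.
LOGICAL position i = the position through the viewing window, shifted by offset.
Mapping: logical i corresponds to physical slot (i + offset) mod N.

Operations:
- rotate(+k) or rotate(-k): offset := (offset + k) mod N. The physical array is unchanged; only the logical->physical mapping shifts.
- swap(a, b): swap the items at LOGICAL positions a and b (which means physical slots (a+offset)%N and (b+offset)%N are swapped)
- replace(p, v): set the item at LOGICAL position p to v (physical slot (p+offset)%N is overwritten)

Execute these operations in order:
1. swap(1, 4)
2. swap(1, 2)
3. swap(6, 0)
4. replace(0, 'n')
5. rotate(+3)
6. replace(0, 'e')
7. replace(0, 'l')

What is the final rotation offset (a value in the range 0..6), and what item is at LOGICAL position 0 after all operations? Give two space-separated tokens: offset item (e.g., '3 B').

After op 1 (swap(1, 4)): offset=0, physical=[A,E,C,D,B,F,G], logical=[A,E,C,D,B,F,G]
After op 2 (swap(1, 2)): offset=0, physical=[A,C,E,D,B,F,G], logical=[A,C,E,D,B,F,G]
After op 3 (swap(6, 0)): offset=0, physical=[G,C,E,D,B,F,A], logical=[G,C,E,D,B,F,A]
After op 4 (replace(0, 'n')): offset=0, physical=[n,C,E,D,B,F,A], logical=[n,C,E,D,B,F,A]
After op 5 (rotate(+3)): offset=3, physical=[n,C,E,D,B,F,A], logical=[D,B,F,A,n,C,E]
After op 6 (replace(0, 'e')): offset=3, physical=[n,C,E,e,B,F,A], logical=[e,B,F,A,n,C,E]
After op 7 (replace(0, 'l')): offset=3, physical=[n,C,E,l,B,F,A], logical=[l,B,F,A,n,C,E]

Answer: 3 l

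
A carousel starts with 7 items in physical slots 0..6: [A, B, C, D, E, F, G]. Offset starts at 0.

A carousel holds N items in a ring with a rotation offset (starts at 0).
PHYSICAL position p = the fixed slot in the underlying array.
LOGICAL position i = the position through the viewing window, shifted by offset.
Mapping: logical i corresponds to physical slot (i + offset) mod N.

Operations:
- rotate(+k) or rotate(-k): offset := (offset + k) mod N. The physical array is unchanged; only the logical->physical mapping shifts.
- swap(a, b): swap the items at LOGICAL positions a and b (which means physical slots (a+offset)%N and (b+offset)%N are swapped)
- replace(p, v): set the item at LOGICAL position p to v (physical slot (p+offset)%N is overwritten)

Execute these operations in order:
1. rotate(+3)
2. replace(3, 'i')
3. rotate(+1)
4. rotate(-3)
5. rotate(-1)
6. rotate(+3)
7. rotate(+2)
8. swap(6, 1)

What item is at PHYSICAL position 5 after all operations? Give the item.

After op 1 (rotate(+3)): offset=3, physical=[A,B,C,D,E,F,G], logical=[D,E,F,G,A,B,C]
After op 2 (replace(3, 'i')): offset=3, physical=[A,B,C,D,E,F,i], logical=[D,E,F,i,A,B,C]
After op 3 (rotate(+1)): offset=4, physical=[A,B,C,D,E,F,i], logical=[E,F,i,A,B,C,D]
After op 4 (rotate(-3)): offset=1, physical=[A,B,C,D,E,F,i], logical=[B,C,D,E,F,i,A]
After op 5 (rotate(-1)): offset=0, physical=[A,B,C,D,E,F,i], logical=[A,B,C,D,E,F,i]
After op 6 (rotate(+3)): offset=3, physical=[A,B,C,D,E,F,i], logical=[D,E,F,i,A,B,C]
After op 7 (rotate(+2)): offset=5, physical=[A,B,C,D,E,F,i], logical=[F,i,A,B,C,D,E]
After op 8 (swap(6, 1)): offset=5, physical=[A,B,C,D,i,F,E], logical=[F,E,A,B,C,D,i]

Answer: F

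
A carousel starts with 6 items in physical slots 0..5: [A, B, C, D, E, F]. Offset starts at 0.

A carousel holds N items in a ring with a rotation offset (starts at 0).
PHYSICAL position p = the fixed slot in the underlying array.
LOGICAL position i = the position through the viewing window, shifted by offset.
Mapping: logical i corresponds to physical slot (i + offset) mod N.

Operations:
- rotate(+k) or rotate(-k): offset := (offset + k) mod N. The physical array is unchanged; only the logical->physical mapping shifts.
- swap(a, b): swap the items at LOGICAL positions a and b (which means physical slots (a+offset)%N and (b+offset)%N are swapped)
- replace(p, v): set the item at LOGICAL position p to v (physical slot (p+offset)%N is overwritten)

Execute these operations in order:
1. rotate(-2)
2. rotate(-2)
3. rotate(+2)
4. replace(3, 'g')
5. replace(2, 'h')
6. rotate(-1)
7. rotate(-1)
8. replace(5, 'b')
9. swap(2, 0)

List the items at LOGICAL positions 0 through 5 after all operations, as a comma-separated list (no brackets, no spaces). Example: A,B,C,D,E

After op 1 (rotate(-2)): offset=4, physical=[A,B,C,D,E,F], logical=[E,F,A,B,C,D]
After op 2 (rotate(-2)): offset=2, physical=[A,B,C,D,E,F], logical=[C,D,E,F,A,B]
After op 3 (rotate(+2)): offset=4, physical=[A,B,C,D,E,F], logical=[E,F,A,B,C,D]
After op 4 (replace(3, 'g')): offset=4, physical=[A,g,C,D,E,F], logical=[E,F,A,g,C,D]
After op 5 (replace(2, 'h')): offset=4, physical=[h,g,C,D,E,F], logical=[E,F,h,g,C,D]
After op 6 (rotate(-1)): offset=3, physical=[h,g,C,D,E,F], logical=[D,E,F,h,g,C]
After op 7 (rotate(-1)): offset=2, physical=[h,g,C,D,E,F], logical=[C,D,E,F,h,g]
After op 8 (replace(5, 'b')): offset=2, physical=[h,b,C,D,E,F], logical=[C,D,E,F,h,b]
After op 9 (swap(2, 0)): offset=2, physical=[h,b,E,D,C,F], logical=[E,D,C,F,h,b]

Answer: E,D,C,F,h,b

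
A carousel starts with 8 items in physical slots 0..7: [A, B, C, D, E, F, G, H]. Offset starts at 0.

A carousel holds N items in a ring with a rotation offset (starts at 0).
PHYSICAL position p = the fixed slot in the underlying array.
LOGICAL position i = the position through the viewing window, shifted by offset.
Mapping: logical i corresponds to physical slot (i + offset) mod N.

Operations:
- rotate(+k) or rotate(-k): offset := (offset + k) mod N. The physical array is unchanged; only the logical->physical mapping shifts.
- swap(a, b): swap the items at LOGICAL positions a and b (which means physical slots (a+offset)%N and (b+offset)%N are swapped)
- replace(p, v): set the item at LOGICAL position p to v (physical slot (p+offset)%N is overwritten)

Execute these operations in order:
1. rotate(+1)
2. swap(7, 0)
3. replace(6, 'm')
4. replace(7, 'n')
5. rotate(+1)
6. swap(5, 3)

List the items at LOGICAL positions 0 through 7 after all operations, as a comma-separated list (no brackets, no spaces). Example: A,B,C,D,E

Answer: C,D,E,m,G,F,n,A

Derivation:
After op 1 (rotate(+1)): offset=1, physical=[A,B,C,D,E,F,G,H], logical=[B,C,D,E,F,G,H,A]
After op 2 (swap(7, 0)): offset=1, physical=[B,A,C,D,E,F,G,H], logical=[A,C,D,E,F,G,H,B]
After op 3 (replace(6, 'm')): offset=1, physical=[B,A,C,D,E,F,G,m], logical=[A,C,D,E,F,G,m,B]
After op 4 (replace(7, 'n')): offset=1, physical=[n,A,C,D,E,F,G,m], logical=[A,C,D,E,F,G,m,n]
After op 5 (rotate(+1)): offset=2, physical=[n,A,C,D,E,F,G,m], logical=[C,D,E,F,G,m,n,A]
After op 6 (swap(5, 3)): offset=2, physical=[n,A,C,D,E,m,G,F], logical=[C,D,E,m,G,F,n,A]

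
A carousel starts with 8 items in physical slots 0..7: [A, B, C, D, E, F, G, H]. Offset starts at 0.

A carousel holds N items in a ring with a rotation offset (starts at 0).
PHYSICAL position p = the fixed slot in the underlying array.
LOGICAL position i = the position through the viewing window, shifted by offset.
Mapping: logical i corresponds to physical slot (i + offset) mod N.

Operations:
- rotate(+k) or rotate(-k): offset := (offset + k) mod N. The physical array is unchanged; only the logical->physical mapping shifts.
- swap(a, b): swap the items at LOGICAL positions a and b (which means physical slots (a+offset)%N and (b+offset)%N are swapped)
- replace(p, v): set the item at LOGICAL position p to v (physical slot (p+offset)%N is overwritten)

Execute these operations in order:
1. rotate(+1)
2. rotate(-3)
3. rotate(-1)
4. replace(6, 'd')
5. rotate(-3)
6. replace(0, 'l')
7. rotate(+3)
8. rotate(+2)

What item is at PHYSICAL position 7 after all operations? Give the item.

After op 1 (rotate(+1)): offset=1, physical=[A,B,C,D,E,F,G,H], logical=[B,C,D,E,F,G,H,A]
After op 2 (rotate(-3)): offset=6, physical=[A,B,C,D,E,F,G,H], logical=[G,H,A,B,C,D,E,F]
After op 3 (rotate(-1)): offset=5, physical=[A,B,C,D,E,F,G,H], logical=[F,G,H,A,B,C,D,E]
After op 4 (replace(6, 'd')): offset=5, physical=[A,B,C,d,E,F,G,H], logical=[F,G,H,A,B,C,d,E]
After op 5 (rotate(-3)): offset=2, physical=[A,B,C,d,E,F,G,H], logical=[C,d,E,F,G,H,A,B]
After op 6 (replace(0, 'l')): offset=2, physical=[A,B,l,d,E,F,G,H], logical=[l,d,E,F,G,H,A,B]
After op 7 (rotate(+3)): offset=5, physical=[A,B,l,d,E,F,G,H], logical=[F,G,H,A,B,l,d,E]
After op 8 (rotate(+2)): offset=7, physical=[A,B,l,d,E,F,G,H], logical=[H,A,B,l,d,E,F,G]

Answer: H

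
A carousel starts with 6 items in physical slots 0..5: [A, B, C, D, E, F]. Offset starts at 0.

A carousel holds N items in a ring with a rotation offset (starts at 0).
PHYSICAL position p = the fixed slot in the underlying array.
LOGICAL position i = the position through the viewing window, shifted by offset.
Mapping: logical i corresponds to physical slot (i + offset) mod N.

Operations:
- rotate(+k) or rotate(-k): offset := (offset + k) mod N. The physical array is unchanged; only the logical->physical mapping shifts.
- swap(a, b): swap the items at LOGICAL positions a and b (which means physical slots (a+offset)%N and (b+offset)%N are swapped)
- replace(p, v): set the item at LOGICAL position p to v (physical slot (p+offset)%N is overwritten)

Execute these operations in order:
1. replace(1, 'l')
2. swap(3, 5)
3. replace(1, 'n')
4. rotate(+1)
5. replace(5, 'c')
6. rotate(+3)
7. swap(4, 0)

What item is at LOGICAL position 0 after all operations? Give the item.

After op 1 (replace(1, 'l')): offset=0, physical=[A,l,C,D,E,F], logical=[A,l,C,D,E,F]
After op 2 (swap(3, 5)): offset=0, physical=[A,l,C,F,E,D], logical=[A,l,C,F,E,D]
After op 3 (replace(1, 'n')): offset=0, physical=[A,n,C,F,E,D], logical=[A,n,C,F,E,D]
After op 4 (rotate(+1)): offset=1, physical=[A,n,C,F,E,D], logical=[n,C,F,E,D,A]
After op 5 (replace(5, 'c')): offset=1, physical=[c,n,C,F,E,D], logical=[n,C,F,E,D,c]
After op 6 (rotate(+3)): offset=4, physical=[c,n,C,F,E,D], logical=[E,D,c,n,C,F]
After op 7 (swap(4, 0)): offset=4, physical=[c,n,E,F,C,D], logical=[C,D,c,n,E,F]

Answer: C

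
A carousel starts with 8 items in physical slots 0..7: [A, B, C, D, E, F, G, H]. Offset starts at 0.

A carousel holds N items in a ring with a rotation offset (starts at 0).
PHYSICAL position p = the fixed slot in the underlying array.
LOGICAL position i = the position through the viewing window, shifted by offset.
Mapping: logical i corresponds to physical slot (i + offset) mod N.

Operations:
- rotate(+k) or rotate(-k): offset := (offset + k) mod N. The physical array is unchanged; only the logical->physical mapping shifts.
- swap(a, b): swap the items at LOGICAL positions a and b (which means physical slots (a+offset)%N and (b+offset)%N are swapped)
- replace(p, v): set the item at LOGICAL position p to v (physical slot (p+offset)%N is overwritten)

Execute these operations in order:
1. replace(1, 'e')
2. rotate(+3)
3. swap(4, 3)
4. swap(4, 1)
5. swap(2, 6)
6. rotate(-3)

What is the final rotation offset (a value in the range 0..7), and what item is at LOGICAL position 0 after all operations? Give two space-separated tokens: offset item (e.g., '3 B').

Answer: 0 A

Derivation:
After op 1 (replace(1, 'e')): offset=0, physical=[A,e,C,D,E,F,G,H], logical=[A,e,C,D,E,F,G,H]
After op 2 (rotate(+3)): offset=3, physical=[A,e,C,D,E,F,G,H], logical=[D,E,F,G,H,A,e,C]
After op 3 (swap(4, 3)): offset=3, physical=[A,e,C,D,E,F,H,G], logical=[D,E,F,H,G,A,e,C]
After op 4 (swap(4, 1)): offset=3, physical=[A,e,C,D,G,F,H,E], logical=[D,G,F,H,E,A,e,C]
After op 5 (swap(2, 6)): offset=3, physical=[A,F,C,D,G,e,H,E], logical=[D,G,e,H,E,A,F,C]
After op 6 (rotate(-3)): offset=0, physical=[A,F,C,D,G,e,H,E], logical=[A,F,C,D,G,e,H,E]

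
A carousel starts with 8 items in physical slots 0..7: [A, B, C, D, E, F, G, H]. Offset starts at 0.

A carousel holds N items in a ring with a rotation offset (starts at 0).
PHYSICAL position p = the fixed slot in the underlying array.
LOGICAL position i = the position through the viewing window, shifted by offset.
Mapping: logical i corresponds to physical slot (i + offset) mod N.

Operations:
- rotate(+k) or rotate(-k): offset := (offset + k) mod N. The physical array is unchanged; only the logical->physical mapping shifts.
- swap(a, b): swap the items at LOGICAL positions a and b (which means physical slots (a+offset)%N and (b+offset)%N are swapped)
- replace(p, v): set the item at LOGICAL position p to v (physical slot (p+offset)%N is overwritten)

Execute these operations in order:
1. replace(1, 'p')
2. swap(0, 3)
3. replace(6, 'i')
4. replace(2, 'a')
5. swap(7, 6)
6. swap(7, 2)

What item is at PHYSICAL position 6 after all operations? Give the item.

Answer: H

Derivation:
After op 1 (replace(1, 'p')): offset=0, physical=[A,p,C,D,E,F,G,H], logical=[A,p,C,D,E,F,G,H]
After op 2 (swap(0, 3)): offset=0, physical=[D,p,C,A,E,F,G,H], logical=[D,p,C,A,E,F,G,H]
After op 3 (replace(6, 'i')): offset=0, physical=[D,p,C,A,E,F,i,H], logical=[D,p,C,A,E,F,i,H]
After op 4 (replace(2, 'a')): offset=0, physical=[D,p,a,A,E,F,i,H], logical=[D,p,a,A,E,F,i,H]
After op 5 (swap(7, 6)): offset=0, physical=[D,p,a,A,E,F,H,i], logical=[D,p,a,A,E,F,H,i]
After op 6 (swap(7, 2)): offset=0, physical=[D,p,i,A,E,F,H,a], logical=[D,p,i,A,E,F,H,a]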